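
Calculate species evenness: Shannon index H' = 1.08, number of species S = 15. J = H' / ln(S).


ln(15) = 2.70805
J = H' / ln(S) = 1.08 / 2.70805 = 0.398811 ≈ 0.3988

0.3988


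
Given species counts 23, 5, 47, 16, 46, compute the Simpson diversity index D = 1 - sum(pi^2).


Total N = 23 + 5 + 47 + 16 + 46 = 137
Per-species terms:
  p = 23/137 = 0.167883; p^2 = 0.167883^2 = 0.028185
  p = 5/137 = 0.036496; p^2 = 0.036496^2 = 0.001332
  p = 47/137 = 0.343066; p^2 = 0.343066^2 = 0.117694
  p = 16/137 = 0.116788; p^2 = 0.116788^2 = 0.013639
  p = 46/137 = 0.335766; p^2 = 0.335766^2 = 0.112739
sum(p^2) = 0.028185 + 0.001332 + 0.117694 + 0.013639 + 0.112739 = 0.273589
D = 1 - 0.273589 = 0.726411 ≈ 0.7264

0.7264


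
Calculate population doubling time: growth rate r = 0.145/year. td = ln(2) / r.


td = ln(2) / 0.145 = 0.693147 / 0.145 = 4.78032 ≈ 4.8 years

4.8 years


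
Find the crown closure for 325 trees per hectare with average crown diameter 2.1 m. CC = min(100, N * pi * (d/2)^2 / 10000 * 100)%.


(d/2)^2 = (2.1/2)^2 = 1.05^2 = 1.1025
Crown area = 3.141593 * 1.1025 = 3.46361 m^2
N * area / 10000 * 100 = 325 * 3.46361 / 10000 * 100 = 11.2567
CC = min(100, 11.2567) = 11.2567 ≈ 11.3%

11.3%


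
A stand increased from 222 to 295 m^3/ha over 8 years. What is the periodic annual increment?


PAI = (V2 - V1) / period = (295 - 222) / 8 = 73 / 8 = 9.1250 ≈ 9.13 m^3/ha/yr

9.13 m^3/ha/yr


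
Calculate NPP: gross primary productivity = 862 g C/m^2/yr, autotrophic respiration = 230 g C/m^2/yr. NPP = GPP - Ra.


NPP = GPP - Ra = 862 - 230 = 632 g C/m^2/yr

632 g C/m^2/yr


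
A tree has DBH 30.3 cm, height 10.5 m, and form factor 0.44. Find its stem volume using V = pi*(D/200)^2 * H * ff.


(D/200)^2 = (30.3/200)^2 = 0.1515^2 = 0.02295225
BA = 3.141593 * 0.02295225 = 0.0721066 m^2
V = 0.0721066 * 10.5 * 0.44 = 0.333132 ≈ 0.333 m^3

0.333 m^3


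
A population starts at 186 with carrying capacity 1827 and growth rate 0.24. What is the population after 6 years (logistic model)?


(K - N0)/N0 = (1827 - 186)/186 = 1641/186 = 8.82258
r*t = 0.24 * 6 = 1.44; exp(-1.44) = 0.236928
8.82258 * 0.236928 = 2.09032
1 + 2.09032 = 3.09032
N = 1827 / 3.09032 = 591.201 ≈ 591

591


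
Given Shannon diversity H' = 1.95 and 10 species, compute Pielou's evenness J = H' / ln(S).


ln(10) = 2.30259
J = H' / ln(S) = 1.95 / 2.30259 = 0.846872 ≈ 0.8469

0.8469


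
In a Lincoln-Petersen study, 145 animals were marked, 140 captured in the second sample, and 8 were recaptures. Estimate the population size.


N = M * C / R = 145 * 140 / 8 = 20300 / 8 = 2537.50 ≈ 2538

2538 individuals


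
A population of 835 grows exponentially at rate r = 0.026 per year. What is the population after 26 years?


r*t = 0.026 * 26 = 0.676
exp(0.676) = 1.96600
N = 835 * 1.96600 = 1641.61 ≈ 1642

1642


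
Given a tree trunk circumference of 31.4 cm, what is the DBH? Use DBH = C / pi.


DBH = C / pi = 31.4 / 3.141593 = 9.99493 ≈ 9.99 cm

9.99 cm


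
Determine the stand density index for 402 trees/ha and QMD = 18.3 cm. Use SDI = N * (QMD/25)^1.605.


QMD/25 = 18.3/25 = 0.732
(0.732)^1.605 = exp(1.605 * ln(0.732)) = exp(1.605 * (-0.311975)) = exp(-0.500720) = 0.606094
SDI = 402 * 0.606094 = 243.650 ≈ 244

244


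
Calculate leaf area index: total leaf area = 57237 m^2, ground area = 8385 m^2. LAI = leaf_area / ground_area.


LAI = 57237 / 8385 = 6.8261 ≈ 6.83

6.83


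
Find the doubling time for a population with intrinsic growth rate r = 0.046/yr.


td = ln(2) / 0.046 = 0.693147 / 0.046 = 15.0684 ≈ 15.1 years

15.1 years


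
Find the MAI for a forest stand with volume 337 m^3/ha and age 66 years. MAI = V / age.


MAI = 337 / 66 = 5.1061 ≈ 5.11 m^3/ha/yr

5.11 m^3/ha/yr


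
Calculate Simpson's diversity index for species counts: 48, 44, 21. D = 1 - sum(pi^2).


Total N = 48 + 44 + 21 = 113
Per-species terms:
  p = 48/113 = 0.424779; p^2 = 0.424779^2 = 0.180437
  p = 44/113 = 0.389381; p^2 = 0.389381^2 = 0.151618
  p = 21/113 = 0.185841; p^2 = 0.185841^2 = 0.034537
sum(p^2) = 0.180437 + 0.151618 + 0.034537 = 0.366592
D = 1 - 0.366592 = 0.633408 ≈ 0.6334

0.6334


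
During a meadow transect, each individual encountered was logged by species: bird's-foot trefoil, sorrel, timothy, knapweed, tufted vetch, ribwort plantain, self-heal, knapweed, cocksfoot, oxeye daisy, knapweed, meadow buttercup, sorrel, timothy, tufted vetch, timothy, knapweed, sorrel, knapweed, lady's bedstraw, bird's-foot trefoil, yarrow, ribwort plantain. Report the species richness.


Total individuals logged = 23
Distinct species (count of individuals): bird's-foot trefoil (2), sorrel (3), timothy (3), knapweed (5), tufted vetch (2), ribwort plantain (2), self-heal (1), cocksfoot (1), oxeye daisy (1), meadow buttercup (1), lady's bedstraw (1), yarrow (1)
Species richness = number of distinct species = 12

12


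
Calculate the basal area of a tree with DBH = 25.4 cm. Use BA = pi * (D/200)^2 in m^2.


D/200 = 25.4/200 = 0.127 m
(D/200)^2 = 0.127^2 = 0.016129
BA = 3.141593 * 0.016129 = 0.0506708 ≈ 0.0507 m^2

0.0507 m^2


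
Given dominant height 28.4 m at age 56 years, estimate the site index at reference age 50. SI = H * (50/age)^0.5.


50/56 = 0.892857
(0.892857)^0.5 = 0.944911
SI = 28.4 * 0.944911 = 26.8355 ≈ 26.8 m

26.8 m


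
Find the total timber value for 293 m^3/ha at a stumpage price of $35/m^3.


Value = 293 * 35 = $10255/ha

$10255/ha


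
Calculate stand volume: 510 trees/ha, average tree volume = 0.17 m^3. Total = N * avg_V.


V_stand = 510 * 0.17 = 86.7 m^3/ha

86.7 m^3/ha


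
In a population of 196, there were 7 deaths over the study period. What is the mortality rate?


Mortality rate = 7 / 196 = 0.035714 ≈ 0.0357

0.0357


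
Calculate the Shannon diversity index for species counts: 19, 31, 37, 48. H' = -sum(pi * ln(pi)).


Total N = 19 + 31 + 37 + 48 = 135
Per-species terms:
  p = 19/135 = 0.140741; ln(p) = -1.960834; p*ln(p) = 0.140741 * (-1.960834) = -0.275970
  p = 31/135 = 0.229630; ln(p) = -1.471286; p*ln(p) = 0.229630 * (-1.471286) = -0.337851
  p = 37/135 = 0.274074; ln(p) = -1.294357; p*ln(p) = 0.274074 * (-1.294357) = -0.354750
  p = 48/135 = 0.355556; ln(p) = -1.034073; p*ln(p) = 0.355556 * (-1.034073) = -0.367671
sum(p*ln(p)) = (-0.275970) + (-0.337851) + (-0.354750) + (-0.367671) = -1.336242
H' = -(-1.336242) = 1.336242 ≈ 1.3362

1.3362


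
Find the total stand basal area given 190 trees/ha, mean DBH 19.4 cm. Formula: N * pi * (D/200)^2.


(D/200)^2 = (19.4/200)^2 = 0.097^2 = 0.009409
Individual BA = 3.141593 * 0.009409 = 0.0295592 m^2
Stand BA = 190 * 0.0295592 = 5.61625 ≈ 5.62 m^2/ha

5.62 m^2/ha


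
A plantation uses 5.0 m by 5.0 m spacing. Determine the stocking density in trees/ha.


N = 10000 / 5.0^2 = 10000 / 25 = 400.000 ≈ 400 trees/ha

400 trees/ha


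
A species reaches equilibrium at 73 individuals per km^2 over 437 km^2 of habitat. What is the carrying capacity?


K = 73 * 437 = 31901 individuals

31901 individuals


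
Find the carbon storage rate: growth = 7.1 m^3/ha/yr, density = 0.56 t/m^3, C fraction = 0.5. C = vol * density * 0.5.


C = 7.1 * 0.56 * 0.5 = 1.988 ≈ 1.99 t C/ha/yr

1.99 t C/ha/yr


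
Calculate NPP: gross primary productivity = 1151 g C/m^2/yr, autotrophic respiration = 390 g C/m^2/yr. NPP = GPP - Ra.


NPP = GPP - Ra = 1151 - 390 = 761 g C/m^2/yr

761 g C/m^2/yr


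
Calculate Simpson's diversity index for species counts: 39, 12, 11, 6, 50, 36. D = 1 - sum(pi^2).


Total N = 39 + 12 + 11 + 6 + 50 + 36 = 154
Per-species terms:
  p = 39/154 = 0.253247; p^2 = 0.253247^2 = 0.064134
  p = 12/154 = 0.077922; p^2 = 0.077922^2 = 0.006072
  p = 11/154 = 0.071429; p^2 = 0.071429^2 = 0.005102
  p = 6/154 = 0.038961; p^2 = 0.038961^2 = 0.001518
  p = 50/154 = 0.324675; p^2 = 0.324675^2 = 0.105414
  p = 36/154 = 0.233766; p^2 = 0.233766^2 = 0.054647
sum(p^2) = 0.064134 + 0.006072 + 0.005102 + 0.001518 + 0.105414 + 0.054647 = 0.236887
D = 1 - 0.236887 = 0.763113 ≈ 0.7631

0.7631


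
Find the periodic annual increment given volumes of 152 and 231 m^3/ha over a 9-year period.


PAI = (V2 - V1) / period = (231 - 152) / 9 = 79 / 9 = 8.7778 ≈ 8.78 m^3/ha/yr

8.78 m^3/ha/yr


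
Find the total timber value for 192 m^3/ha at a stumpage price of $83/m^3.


Value = 192 * 83 = $15936/ha

$15936/ha


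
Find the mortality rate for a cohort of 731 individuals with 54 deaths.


Mortality rate = 54 / 731 = 0.073871 ≈ 0.0739

0.0739


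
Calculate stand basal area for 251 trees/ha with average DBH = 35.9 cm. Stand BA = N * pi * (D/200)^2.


(D/200)^2 = (35.9/200)^2 = 0.1795^2 = 0.03222025
Individual BA = 3.141593 * 0.03222025 = 0.101223 m^2
Stand BA = 251 * 0.101223 = 25.4070 ≈ 25.41 m^2/ha

25.41 m^2/ha


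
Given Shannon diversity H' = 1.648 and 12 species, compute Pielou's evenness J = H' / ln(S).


ln(12) = 2.48491
J = H' / ln(S) = 1.648 / 2.48491 = 0.663203 ≈ 0.6632

0.6632


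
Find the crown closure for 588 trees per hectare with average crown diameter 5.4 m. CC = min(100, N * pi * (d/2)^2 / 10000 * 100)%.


(d/2)^2 = (5.4/2)^2 = 2.7^2 = 7.29
Crown area = 3.141593 * 7.29 = 22.9022 m^2
N * area / 10000 * 100 = 588 * 22.9022 / 10000 * 100 = 134.665
CC = min(100, 134.665) = 100%

100%


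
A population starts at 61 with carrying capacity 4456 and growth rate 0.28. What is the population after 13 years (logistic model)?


(K - N0)/N0 = (4456 - 61)/61 = 4395/61 = 72.0492
r*t = 0.28 * 13 = 3.64; exp(-3.64) = 0.0262523
72.0492 * 0.0262523 = 1.89146
1 + 1.89146 = 2.89146
N = 4456 / 2.89146 = 1541.09 ≈ 1541

1541


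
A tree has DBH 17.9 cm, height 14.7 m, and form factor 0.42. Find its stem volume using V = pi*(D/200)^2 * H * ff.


(D/200)^2 = (17.9/200)^2 = 0.0895^2 = 0.00801025
BA = 3.141593 * 0.00801025 = 0.0251649 m^2
V = 0.0251649 * 14.7 * 0.42 = 0.155368 ≈ 0.155 m^3

0.155 m^3


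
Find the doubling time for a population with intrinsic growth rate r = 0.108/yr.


td = ln(2) / 0.108 = 0.693147 / 0.108 = 6.41803 ≈ 6.4 years

6.4 years


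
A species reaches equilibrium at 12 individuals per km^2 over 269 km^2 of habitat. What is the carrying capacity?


K = 12 * 269 = 3228 individuals

3228 individuals


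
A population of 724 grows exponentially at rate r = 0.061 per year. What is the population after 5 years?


r*t = 0.061 * 5 = 0.305
exp(0.305) = 1.35663
N = 724 * 1.35663 = 982.200 ≈ 982

982


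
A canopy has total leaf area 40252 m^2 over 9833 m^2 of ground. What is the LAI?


LAI = 40252 / 9833 = 4.0936 ≈ 4.09

4.09


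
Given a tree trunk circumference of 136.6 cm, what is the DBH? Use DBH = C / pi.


DBH = C / pi = 136.6 / 3.141593 = 43.4811 ≈ 43.48 cm

43.48 cm


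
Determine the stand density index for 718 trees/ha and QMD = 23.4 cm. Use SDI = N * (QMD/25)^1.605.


QMD/25 = 23.4/25 = 0.936
(0.936)^1.605 = exp(1.605 * ln(0.936)) = exp(1.605 * (-0.0661398)) = exp(-0.106154) = 0.899286
SDI = 718 * 0.899286 = 645.687 ≈ 646

646


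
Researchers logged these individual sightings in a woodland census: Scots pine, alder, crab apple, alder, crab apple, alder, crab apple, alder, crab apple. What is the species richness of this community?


Total individuals logged = 9
Distinct species (count of individuals): Scots pine (1), alder (4), crab apple (4)
Species richness = number of distinct species = 3

3


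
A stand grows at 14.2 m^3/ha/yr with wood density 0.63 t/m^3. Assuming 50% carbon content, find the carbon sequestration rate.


C = 14.2 * 0.63 * 0.5 = 4.473 ≈ 4.47 t C/ha/yr

4.47 t C/ha/yr


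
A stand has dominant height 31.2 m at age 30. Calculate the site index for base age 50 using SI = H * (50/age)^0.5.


50/30 = 1.66667
(1.66667)^0.5 = 1.29100
SI = 31.2 * 1.29100 = 40.2792 ≈ 40.3 m

40.3 m


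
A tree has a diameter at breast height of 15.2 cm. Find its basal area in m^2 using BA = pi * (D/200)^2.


D/200 = 15.2/200 = 0.076 m
(D/200)^2 = 0.076^2 = 0.005776
BA = 3.141593 * 0.005776 = 0.0181458 ≈ 0.0181 m^2

0.0181 m^2


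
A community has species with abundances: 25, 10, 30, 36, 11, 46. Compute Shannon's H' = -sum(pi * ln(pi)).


Total N = 25 + 10 + 30 + 36 + 11 + 46 = 158
Per-species terms:
  p = 25/158 = 0.158228; ln(p) = -1.843718; p*ln(p) = 0.158228 * (-1.843718) = -0.291728
  p = 10/158 = 0.063291; ln(p) = -2.760012; p*ln(p) = 0.063291 * (-2.760012) = -0.174684
  p = 30/158 = 0.189873; ln(p) = -1.661400; p*ln(p) = 0.189873 * (-1.661400) = -0.315455
  p = 36/158 = 0.227848; ln(p) = -1.479077; p*ln(p) = 0.227848 * (-1.479077) = -0.337005
  p = 11/158 = 0.069620; ln(p) = -2.664703; p*ln(p) = 0.069620 * (-2.664703) = -0.185517
  p = 46/158 = 0.291139; ln(p) = -1.233954; p*ln(p) = 0.291139 * (-1.233954) = -0.359252
sum(p*ln(p)) = (-0.291728) + (-0.174684) + (-0.315455) + (-0.337005) + (-0.185517) + (-0.359252) = -1.663641
H' = -(-1.663641) = 1.663641 ≈ 1.6636

1.6636


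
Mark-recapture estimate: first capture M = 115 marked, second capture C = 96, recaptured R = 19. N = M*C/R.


N = M * C / R = 115 * 96 / 19 = 11040 / 19 = 581.05 ≈ 581

581 individuals


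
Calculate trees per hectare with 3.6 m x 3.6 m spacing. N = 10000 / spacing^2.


N = 10000 / 3.6^2 = 10000 / 12.96 = 771.605 ≈ 772 trees/ha

772 trees/ha


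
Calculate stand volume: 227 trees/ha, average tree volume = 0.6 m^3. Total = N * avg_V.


V_stand = 227 * 0.6 = 136.2 m^3/ha

136.2 m^3/ha


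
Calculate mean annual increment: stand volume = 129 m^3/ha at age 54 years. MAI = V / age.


MAI = 129 / 54 = 2.3889 ≈ 2.39 m^3/ha/yr

2.39 m^3/ha/yr


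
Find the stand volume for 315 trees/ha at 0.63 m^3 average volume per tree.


V_stand = 315 * 0.63 = 198.45 ≈ 198.5 m^3/ha

198.5 m^3/ha


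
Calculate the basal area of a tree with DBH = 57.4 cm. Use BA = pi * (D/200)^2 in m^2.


D/200 = 57.4/200 = 0.287 m
(D/200)^2 = 0.287^2 = 0.082369
BA = 3.141593 * 0.082369 = 0.258770 ≈ 0.2588 m^2

0.2588 m^2


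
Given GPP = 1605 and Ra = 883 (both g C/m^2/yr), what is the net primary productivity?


NPP = GPP - Ra = 1605 - 883 = 722 g C/m^2/yr

722 g C/m^2/yr


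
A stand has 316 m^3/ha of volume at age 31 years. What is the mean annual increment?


MAI = 316 / 31 = 10.1935 ≈ 10.19 m^3/ha/yr

10.19 m^3/ha/yr


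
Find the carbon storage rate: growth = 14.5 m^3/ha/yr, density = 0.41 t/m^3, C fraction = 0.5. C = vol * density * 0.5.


C = 14.5 * 0.41 * 0.5 = 2.9725 ≈ 2.97 t C/ha/yr

2.97 t C/ha/yr


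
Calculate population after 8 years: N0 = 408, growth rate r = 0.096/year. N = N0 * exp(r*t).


r*t = 0.096 * 8 = 0.768
exp(0.768) = 2.15545
N = 408 * 2.15545 = 879.424 ≈ 879

879


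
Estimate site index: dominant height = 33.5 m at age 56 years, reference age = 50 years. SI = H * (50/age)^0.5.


50/56 = 0.892857
(0.892857)^0.5 = 0.944911
SI = 33.5 * 0.944911 = 31.6545 ≈ 31.7 m

31.7 m


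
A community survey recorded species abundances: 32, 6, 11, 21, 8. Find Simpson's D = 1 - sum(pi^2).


Total N = 32 + 6 + 11 + 21 + 8 = 78
Per-species terms:
  p = 32/78 = 0.410256; p^2 = 0.410256^2 = 0.168310
  p = 6/78 = 0.076923; p^2 = 0.076923^2 = 0.005917
  p = 11/78 = 0.141026; p^2 = 0.141026^2 = 0.019888
  p = 21/78 = 0.269231; p^2 = 0.269231^2 = 0.072485
  p = 8/78 = 0.102564; p^2 = 0.102564^2 = 0.010519
sum(p^2) = 0.168310 + 0.005917 + 0.019888 + 0.072485 + 0.010519 = 0.277119
D = 1 - 0.277119 = 0.722881 ≈ 0.7229

0.7229


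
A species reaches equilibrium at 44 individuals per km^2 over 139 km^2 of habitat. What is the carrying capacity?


K = 44 * 139 = 6116 individuals

6116 individuals


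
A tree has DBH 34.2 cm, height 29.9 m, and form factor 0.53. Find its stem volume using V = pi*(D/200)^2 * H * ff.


(D/200)^2 = (34.2/200)^2 = 0.171^2 = 0.029241
BA = 3.141593 * 0.029241 = 0.0918633 m^2
V = 0.0918633 * 29.9 * 0.53 = 1.45576 ≈ 1.456 m^3

1.456 m^3


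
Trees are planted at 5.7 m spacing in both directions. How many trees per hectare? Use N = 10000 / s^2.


N = 10000 / 5.7^2 = 10000 / 32.49 = 307.787 ≈ 308 trees/ha

308 trees/ha


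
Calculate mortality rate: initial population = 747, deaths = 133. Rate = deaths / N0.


Mortality rate = 133 / 747 = 0.178046 ≈ 0.1780

0.1780


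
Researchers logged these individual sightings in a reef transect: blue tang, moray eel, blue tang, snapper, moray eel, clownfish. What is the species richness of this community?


Total individuals logged = 6
Distinct species (count of individuals): blue tang (2), moray eel (2), snapper (1), clownfish (1)
Species richness = number of distinct species = 4

4


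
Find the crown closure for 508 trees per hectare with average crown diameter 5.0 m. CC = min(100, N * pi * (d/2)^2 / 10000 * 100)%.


(d/2)^2 = (5.0/2)^2 = 2.5^2 = 6.25
Crown area = 3.141593 * 6.25 = 19.6350 m^2
N * area / 10000 * 100 = 508 * 19.6350 / 10000 * 100 = 99.7458
CC = min(100, 99.7458) = 99.7458 ≈ 99.7%

99.7%


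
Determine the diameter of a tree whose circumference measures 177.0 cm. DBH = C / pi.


DBH = C / pi = 177.0 / 3.141593 = 56.3408 ≈ 56.34 cm

56.34 cm


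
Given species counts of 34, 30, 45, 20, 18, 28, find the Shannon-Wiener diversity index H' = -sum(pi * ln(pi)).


Total N = 34 + 30 + 45 + 20 + 18 + 28 = 175
Per-species terms:
  p = 34/175 = 0.194286; ln(p) = -1.638424; p*ln(p) = 0.194286 * (-1.638424) = -0.318323
  p = 30/175 = 0.171429; ln(p) = -1.763586; p*ln(p) = 0.171429 * (-1.763586) = -0.302330
  p = 45/175 = 0.257143; ln(p) = -1.358123; p*ln(p) = 0.257143 * (-1.358123) = -0.349232
  p = 20/175 = 0.114286; ln(p) = -2.169051; p*ln(p) = 0.114286 * (-2.169051) = -0.247892
  p = 18/175 = 0.102857; ln(p) = -2.274416; p*ln(p) = 0.102857 * (-2.274416) = -0.233940
  p = 28/175 = 0.160000; ln(p) = -1.832581; p*ln(p) = 0.160000 * (-1.832581) = -0.293213
sum(p*ln(p)) = (-0.318323) + (-0.302330) + (-0.349232) + (-0.247892) + (-0.233940) + (-0.293213) = -1.744930
H' = -(-1.744930) = 1.744930 ≈ 1.7449

1.7449


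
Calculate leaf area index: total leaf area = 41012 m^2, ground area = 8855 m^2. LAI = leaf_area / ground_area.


LAI = 41012 / 8855 = 4.6315 ≈ 4.63

4.63


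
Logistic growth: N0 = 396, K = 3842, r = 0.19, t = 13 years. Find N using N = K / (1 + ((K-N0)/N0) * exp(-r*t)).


(K - N0)/N0 = (3842 - 396)/396 = 3446/396 = 8.70202
r*t = 0.19 * 13 = 2.47; exp(-2.47) = 0.0845849
8.70202 * 0.0845849 = 0.736059
1 + 0.736059 = 1.73606
N = 3842 / 1.73606 = 2213.06 ≈ 2213

2213


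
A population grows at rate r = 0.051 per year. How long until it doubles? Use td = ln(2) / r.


td = ln(2) / 0.051 = 0.693147 / 0.051 = 13.5911 ≈ 13.6 years

13.6 years


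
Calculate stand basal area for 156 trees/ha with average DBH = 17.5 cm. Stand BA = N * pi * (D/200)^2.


(D/200)^2 = (17.5/200)^2 = 0.0875^2 = 0.00765625
Individual BA = 3.141593 * 0.00765625 = 0.0240528 m^2
Stand BA = 156 * 0.0240528 = 3.75224 ≈ 3.75 m^2/ha

3.75 m^2/ha


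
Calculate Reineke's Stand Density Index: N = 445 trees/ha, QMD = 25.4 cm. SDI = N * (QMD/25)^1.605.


QMD/25 = 25.4/25 = 1.016
(1.016)^1.605 = exp(1.605 * ln(1.016)) = exp(1.605 * 0.0158733) = exp(0.0254766) = 1.02580
SDI = 445 * 1.02580 = 456.481 ≈ 456

456


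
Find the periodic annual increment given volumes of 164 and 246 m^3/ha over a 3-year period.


PAI = (V2 - V1) / period = (246 - 164) / 3 = 82 / 3 = 27.3333 ≈ 27.33 m^3/ha/yr

27.33 m^3/ha/yr


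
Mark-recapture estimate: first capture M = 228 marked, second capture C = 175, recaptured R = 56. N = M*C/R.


N = M * C / R = 228 * 175 / 56 = 39900 / 56 = 712.50 ≈ 713

713 individuals


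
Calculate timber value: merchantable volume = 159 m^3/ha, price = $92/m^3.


Value = 159 * 92 = $14628/ha

$14628/ha


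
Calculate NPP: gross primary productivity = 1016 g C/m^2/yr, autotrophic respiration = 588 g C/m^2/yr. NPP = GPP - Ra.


NPP = GPP - Ra = 1016 - 588 = 428 g C/m^2/yr

428 g C/m^2/yr


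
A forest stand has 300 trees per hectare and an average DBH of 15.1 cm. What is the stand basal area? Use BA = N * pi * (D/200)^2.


(D/200)^2 = (15.1/200)^2 = 0.0755^2 = 0.00570025
Individual BA = 3.141593 * 0.00570025 = 0.0179079 m^2
Stand BA = 300 * 0.0179079 = 5.37237 ≈ 5.37 m^2/ha

5.37 m^2/ha


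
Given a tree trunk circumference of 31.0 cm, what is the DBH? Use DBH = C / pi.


DBH = C / pi = 31.0 / 3.141593 = 9.86761 ≈ 9.87 cm

9.87 cm


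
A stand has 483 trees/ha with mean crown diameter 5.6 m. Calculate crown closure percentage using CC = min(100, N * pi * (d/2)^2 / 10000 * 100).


(d/2)^2 = (5.6/2)^2 = 2.8^2 = 7.84
Crown area = 3.141593 * 7.84 = 24.6301 m^2
N * area / 10000 * 100 = 483 * 24.6301 / 10000 * 100 = 118.963
CC = min(100, 118.963) = 100%

100%


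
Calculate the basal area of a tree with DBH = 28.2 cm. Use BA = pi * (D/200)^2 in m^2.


D/200 = 28.2/200 = 0.141 m
(D/200)^2 = 0.141^2 = 0.019881
BA = 3.141593 * 0.019881 = 0.0624580 ≈ 0.0625 m^2

0.0625 m^2


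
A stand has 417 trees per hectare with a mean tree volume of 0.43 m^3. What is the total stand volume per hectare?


V_stand = 417 * 0.43 = 179.31 ≈ 179.3 m^3/ha

179.3 m^3/ha


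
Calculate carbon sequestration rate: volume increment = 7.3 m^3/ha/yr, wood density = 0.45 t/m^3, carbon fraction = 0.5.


C = 7.3 * 0.45 * 0.5 = 1.6425 ≈ 1.64 t C/ha/yr

1.64 t C/ha/yr


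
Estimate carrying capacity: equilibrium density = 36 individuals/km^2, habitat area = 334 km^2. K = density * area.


K = 36 * 334 = 12024 individuals

12024 individuals


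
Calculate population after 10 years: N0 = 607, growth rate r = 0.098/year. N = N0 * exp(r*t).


r*t = 0.098 * 10 = 0.98
exp(0.98) = 2.66446
N = 607 * 2.66446 = 1617.33 ≈ 1617

1617


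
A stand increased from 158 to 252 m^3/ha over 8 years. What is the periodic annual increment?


PAI = (V2 - V1) / period = (252 - 158) / 8 = 94 / 8 = 11.75 m^3/ha/yr

11.75 m^3/ha/yr


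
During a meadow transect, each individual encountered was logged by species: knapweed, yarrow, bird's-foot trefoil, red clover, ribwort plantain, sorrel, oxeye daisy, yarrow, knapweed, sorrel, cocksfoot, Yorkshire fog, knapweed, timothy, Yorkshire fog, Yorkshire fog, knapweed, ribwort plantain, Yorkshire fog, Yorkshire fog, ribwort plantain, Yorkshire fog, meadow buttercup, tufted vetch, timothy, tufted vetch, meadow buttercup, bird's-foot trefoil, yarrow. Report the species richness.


Total individuals logged = 29
Distinct species (count of individuals): knapweed (4), yarrow (3), bird's-foot trefoil (2), red clover (1), ribwort plantain (3), sorrel (2), oxeye daisy (1), cocksfoot (1), Yorkshire fog (6), timothy (2), meadow buttercup (2), tufted vetch (2)
Species richness = number of distinct species = 12

12


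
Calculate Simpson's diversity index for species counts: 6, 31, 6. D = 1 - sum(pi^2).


Total N = 6 + 31 + 6 = 43
Per-species terms:
  p = 6/43 = 0.139535; p^2 = 0.139535^2 = 0.019470
  p = 31/43 = 0.720930; p^2 = 0.720930^2 = 0.519740
  p = 6/43 = 0.139535; p^2 = 0.139535^2 = 0.019470
sum(p^2) = 0.019470 + 0.519740 + 0.019470 = 0.558680
D = 1 - 0.558680 = 0.441320 ≈ 0.4413

0.4413


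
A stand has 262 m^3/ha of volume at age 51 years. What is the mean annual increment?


MAI = 262 / 51 = 5.1373 ≈ 5.14 m^3/ha/yr

5.14 m^3/ha/yr


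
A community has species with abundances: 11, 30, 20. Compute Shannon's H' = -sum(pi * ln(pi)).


Total N = 11 + 30 + 20 = 61
Per-species terms:
  p = 11/61 = 0.180328; ln(p) = -1.712978; p*ln(p) = 0.180328 * (-1.712978) = -0.308898
  p = 30/61 = 0.491803; ln(p) = -0.709677; p*ln(p) = 0.491803 * (-0.709677) = -0.349021
  p = 20/61 = 0.327869; ln(p) = -1.115141; p*ln(p) = 0.327869 * (-1.115141) = -0.365620
sum(p*ln(p)) = (-0.308898) + (-0.349021) + (-0.365620) = -1.023539
H' = -(-1.023539) = 1.023539 ≈ 1.0235

1.0235


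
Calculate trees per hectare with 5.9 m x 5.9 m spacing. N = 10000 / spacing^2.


N = 10000 / 5.9^2 = 10000 / 34.81 = 287.274 ≈ 287 trees/ha

287 trees/ha


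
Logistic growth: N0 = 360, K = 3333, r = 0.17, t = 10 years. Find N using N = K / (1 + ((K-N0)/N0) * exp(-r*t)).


(K - N0)/N0 = (3333 - 360)/360 = 2973/360 = 8.25833
r*t = 0.17 * 10 = 1.7; exp(-1.7) = 0.182684
8.25833 * 0.182684 = 1.50866
1 + 1.50866 = 2.50866
N = 3333 / 2.50866 = 1328.60 ≈ 1329

1329


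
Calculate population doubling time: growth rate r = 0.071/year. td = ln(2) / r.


td = ln(2) / 0.071 = 0.693147 / 0.071 = 9.76263 ≈ 9.8 years

9.8 years


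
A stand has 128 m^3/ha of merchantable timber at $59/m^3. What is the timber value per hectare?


Value = 128 * 59 = $7552/ha

$7552/ha


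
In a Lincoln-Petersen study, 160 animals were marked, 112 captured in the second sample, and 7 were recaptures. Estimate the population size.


N = M * C / R = 160 * 112 / 7 = 17920 / 7 = 2560

2560 individuals


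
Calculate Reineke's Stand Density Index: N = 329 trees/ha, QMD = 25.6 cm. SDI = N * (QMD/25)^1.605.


QMD/25 = 25.6/25 = 1.024
(1.024)^1.605 = exp(1.605 * ln(1.024)) = exp(1.605 * 0.0237165) = exp(0.0380650) = 1.03880
SDI = 329 * 1.03880 = 341.765 ≈ 342

342


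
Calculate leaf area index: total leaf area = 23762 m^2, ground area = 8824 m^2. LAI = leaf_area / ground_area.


LAI = 23762 / 8824 = 2.6929 ≈ 2.69

2.69


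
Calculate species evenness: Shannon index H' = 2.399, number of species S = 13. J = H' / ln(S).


ln(13) = 2.56495
J = H' / ln(S) = 2.399 / 2.56495 = 0.935301 ≈ 0.9353

0.9353


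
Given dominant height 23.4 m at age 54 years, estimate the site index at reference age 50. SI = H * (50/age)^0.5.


50/54 = 0.925926
(0.925926)^0.5 = 0.962250
SI = 23.4 * 0.962250 = 22.5167 ≈ 22.5 m

22.5 m


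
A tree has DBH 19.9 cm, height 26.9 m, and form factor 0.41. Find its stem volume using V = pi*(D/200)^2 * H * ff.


(D/200)^2 = (19.9/200)^2 = 0.0995^2 = 0.00990025
BA = 3.141593 * 0.00990025 = 0.0311026 m^2
V = 0.0311026 * 26.9 * 0.41 = 0.343031 ≈ 0.343 m^3

0.343 m^3


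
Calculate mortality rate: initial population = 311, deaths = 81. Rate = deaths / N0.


Mortality rate = 81 / 311 = 0.260450 ≈ 0.2605

0.2605


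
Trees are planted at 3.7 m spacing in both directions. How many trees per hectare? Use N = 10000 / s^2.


N = 10000 / 3.7^2 = 10000 / 13.69 = 730.460 ≈ 730 trees/ha

730 trees/ha


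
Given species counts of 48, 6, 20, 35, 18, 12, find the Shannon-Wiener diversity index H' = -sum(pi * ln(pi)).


Total N = 48 + 6 + 20 + 35 + 18 + 12 = 139
Per-species terms:
  p = 48/139 = 0.345324; ln(p) = -1.063272; p*ln(p) = 0.345324 * (-1.063272) = -0.367173
  p = 6/139 = 0.043165; ln(p) = -3.142725; p*ln(p) = 0.043165 * (-3.142725) = -0.135656
  p = 20/139 = 0.143885; ln(p) = -1.938741; p*ln(p) = 0.143885 * (-1.938741) = -0.278956
  p = 35/139 = 0.251799; ln(p) = -1.379124; p*ln(p) = 0.251799 * (-1.379124) = -0.347262
  p = 18/139 = 0.129496; ln(p) = -2.044105; p*ln(p) = 0.129496 * (-2.044105) = -0.264703
  p = 12/139 = 0.086331; ln(p) = -2.449567; p*ln(p) = 0.086331 * (-2.449567) = -0.211474
sum(p*ln(p)) = (-0.367173) + (-0.135656) + (-0.278956) + (-0.347262) + (-0.264703) + (-0.211474) = -1.605224
H' = -(-1.605224) = 1.605224 ≈ 1.6052

1.6052


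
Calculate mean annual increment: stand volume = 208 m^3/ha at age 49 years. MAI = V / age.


MAI = 208 / 49 = 4.2449 ≈ 4.24 m^3/ha/yr

4.24 m^3/ha/yr


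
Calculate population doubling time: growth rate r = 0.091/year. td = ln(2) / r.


td = ln(2) / 0.091 = 0.693147 / 0.091 = 7.61700 ≈ 7.6 years

7.6 years


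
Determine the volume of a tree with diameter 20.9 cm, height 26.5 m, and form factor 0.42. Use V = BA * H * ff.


(D/200)^2 = (20.9/200)^2 = 0.1045^2 = 0.01092025
BA = 3.141593 * 0.01092025 = 0.0343070 m^2
V = 0.0343070 * 26.5 * 0.42 = 0.381837 ≈ 0.382 m^3

0.382 m^3


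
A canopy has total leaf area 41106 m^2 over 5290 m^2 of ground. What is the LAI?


LAI = 41106 / 5290 = 7.7705 ≈ 7.77

7.77


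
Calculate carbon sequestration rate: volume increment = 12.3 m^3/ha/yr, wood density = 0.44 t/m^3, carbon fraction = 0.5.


C = 12.3 * 0.44 * 0.5 = 2.706 ≈ 2.71 t C/ha/yr

2.71 t C/ha/yr


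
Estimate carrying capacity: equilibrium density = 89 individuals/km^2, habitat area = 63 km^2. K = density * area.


K = 89 * 63 = 5607 individuals

5607 individuals


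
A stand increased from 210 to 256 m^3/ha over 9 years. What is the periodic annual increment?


PAI = (V2 - V1) / period = (256 - 210) / 9 = 46 / 9 = 5.1111 ≈ 5.11 m^3/ha/yr

5.11 m^3/ha/yr


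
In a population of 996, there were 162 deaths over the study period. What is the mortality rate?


Mortality rate = 162 / 996 = 0.162651 ≈ 0.1627

0.1627


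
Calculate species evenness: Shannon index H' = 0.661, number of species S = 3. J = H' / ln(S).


ln(3) = 1.09861
J = H' / ln(S) = 0.661 / 1.09861 = 0.601669 ≈ 0.6017

0.6017


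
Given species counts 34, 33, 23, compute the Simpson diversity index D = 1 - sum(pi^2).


Total N = 34 + 33 + 23 = 90
Per-species terms:
  p = 34/90 = 0.377778; p^2 = 0.377778^2 = 0.142716
  p = 33/90 = 0.366667; p^2 = 0.366667^2 = 0.134445
  p = 23/90 = 0.255556; p^2 = 0.255556^2 = 0.065309
sum(p^2) = 0.142716 + 0.134445 + 0.065309 = 0.342470
D = 1 - 0.342470 = 0.657530 ≈ 0.6575

0.6575


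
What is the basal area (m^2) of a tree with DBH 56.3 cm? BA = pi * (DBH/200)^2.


D/200 = 56.3/200 = 0.2815 m
(D/200)^2 = 0.2815^2 = 0.07924225
BA = 3.141593 * 0.07924225 = 0.248947 ≈ 0.2489 m^2

0.2489 m^2


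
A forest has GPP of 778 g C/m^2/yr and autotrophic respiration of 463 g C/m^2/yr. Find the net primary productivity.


NPP = GPP - Ra = 778 - 463 = 315 g C/m^2/yr

315 g C/m^2/yr


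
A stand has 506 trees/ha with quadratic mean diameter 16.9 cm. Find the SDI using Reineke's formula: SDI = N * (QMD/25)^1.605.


QMD/25 = 16.9/25 = 0.676
(0.676)^1.605 = exp(1.605 * ln(0.676)) = exp(1.605 * (-0.391562)) = exp(-0.628457) = 0.533414
SDI = 506 * 0.533414 = 269.907 ≈ 270

270


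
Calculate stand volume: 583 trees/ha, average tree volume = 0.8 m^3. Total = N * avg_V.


V_stand = 583 * 0.8 = 466.4 m^3/ha

466.4 m^3/ha


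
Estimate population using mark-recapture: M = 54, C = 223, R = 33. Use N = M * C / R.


N = M * C / R = 54 * 223 / 33 = 12042 / 33 = 364.91 ≈ 365

365 individuals


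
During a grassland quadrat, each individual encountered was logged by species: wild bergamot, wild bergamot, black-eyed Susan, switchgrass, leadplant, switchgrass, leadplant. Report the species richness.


Total individuals logged = 7
Distinct species (count of individuals): wild bergamot (2), black-eyed Susan (1), switchgrass (2), leadplant (2)
Species richness = number of distinct species = 4

4


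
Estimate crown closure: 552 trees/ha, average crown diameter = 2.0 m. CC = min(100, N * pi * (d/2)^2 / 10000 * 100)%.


(d/2)^2 = (2.0/2)^2 = 1^2 = 1
Crown area = 3.141593 * 1 = 3.14159 m^2
N * area / 10000 * 100 = 552 * 3.14159 / 10000 * 100 = 17.3416
CC = min(100, 17.3416) = 17.3416 ≈ 17.3%

17.3%


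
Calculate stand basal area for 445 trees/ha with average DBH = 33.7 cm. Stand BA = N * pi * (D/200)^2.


(D/200)^2 = (33.7/200)^2 = 0.1685^2 = 0.02839225
Individual BA = 3.141593 * 0.02839225 = 0.0891969 m^2
Stand BA = 445 * 0.0891969 = 39.6926 ≈ 39.69 m^2/ha

39.69 m^2/ha


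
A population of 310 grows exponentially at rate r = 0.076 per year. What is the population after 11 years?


r*t = 0.076 * 11 = 0.836
exp(0.836) = 2.30712
N = 310 * 2.30712 = 715.207 ≈ 715

715


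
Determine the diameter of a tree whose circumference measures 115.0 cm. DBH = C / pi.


DBH = C / pi = 115.0 / 3.141593 = 36.6056 ≈ 36.61 cm

36.61 cm


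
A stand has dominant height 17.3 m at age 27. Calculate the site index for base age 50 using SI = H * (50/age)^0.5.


50/27 = 1.85185
(1.85185)^0.5 = 1.36083
SI = 17.3 * 1.36083 = 23.5424 ≈ 23.5 m

23.5 m


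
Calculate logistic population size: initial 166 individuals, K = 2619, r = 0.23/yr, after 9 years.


(K - N0)/N0 = (2619 - 166)/166 = 2453/166 = 14.7771
r*t = 0.23 * 9 = 2.07; exp(-2.07) = 0.126186
14.7771 * 0.126186 = 1.86466
1 + 1.86466 = 2.86466
N = 2619 / 2.86466 = 914.245 ≈ 914

914


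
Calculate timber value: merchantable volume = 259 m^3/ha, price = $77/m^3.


Value = 259 * 77 = $19943/ha

$19943/ha


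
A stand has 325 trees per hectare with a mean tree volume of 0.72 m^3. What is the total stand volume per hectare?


V_stand = 325 * 0.72 = 234.0 m^3/ha

234.0 m^3/ha


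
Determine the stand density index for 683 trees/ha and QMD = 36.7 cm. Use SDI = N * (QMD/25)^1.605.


QMD/25 = 36.7/25 = 1.468
(1.468)^1.605 = exp(1.605 * ln(1.468)) = exp(1.605 * 0.383901) = exp(0.616161) = 1.85181
SDI = 683 * 1.85181 = 1264.79 ≈ 1265

1265


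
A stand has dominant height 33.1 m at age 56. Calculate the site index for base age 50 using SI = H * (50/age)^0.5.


50/56 = 0.892857
(0.892857)^0.5 = 0.944911
SI = 33.1 * 0.944911 = 31.2766 ≈ 31.3 m

31.3 m


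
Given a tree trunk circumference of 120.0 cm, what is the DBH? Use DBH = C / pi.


DBH = C / pi = 120.0 / 3.141593 = 38.1972 ≈ 38.20 cm

38.20 cm


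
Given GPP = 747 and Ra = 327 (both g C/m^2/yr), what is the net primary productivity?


NPP = GPP - Ra = 747 - 327 = 420 g C/m^2/yr

420 g C/m^2/yr


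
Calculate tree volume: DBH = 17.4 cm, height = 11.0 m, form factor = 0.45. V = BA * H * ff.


(D/200)^2 = (17.4/200)^2 = 0.087^2 = 0.007569
BA = 3.141593 * 0.007569 = 0.0237787 m^2
V = 0.0237787 * 11.0 * 0.45 = 0.117705 ≈ 0.118 m^3

0.118 m^3


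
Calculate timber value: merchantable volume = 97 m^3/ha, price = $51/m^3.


Value = 97 * 51 = $4947/ha

$4947/ha


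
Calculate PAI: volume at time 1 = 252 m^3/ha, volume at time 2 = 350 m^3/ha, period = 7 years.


PAI = (V2 - V1) / period = (350 - 252) / 7 = 98 / 7 = 14.00 m^3/ha/yr

14.00 m^3/ha/yr


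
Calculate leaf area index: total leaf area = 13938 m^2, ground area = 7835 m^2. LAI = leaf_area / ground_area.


LAI = 13938 / 7835 = 1.7789 ≈ 1.78

1.78


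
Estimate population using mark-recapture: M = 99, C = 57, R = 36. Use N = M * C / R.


N = M * C / R = 99 * 57 / 36 = 5643 / 36 = 156.75 ≈ 157

157 individuals


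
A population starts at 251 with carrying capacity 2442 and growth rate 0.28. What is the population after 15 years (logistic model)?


(K - N0)/N0 = (2442 - 251)/251 = 2191/251 = 8.72908
r*t = 0.28 * 15 = 4.2; exp(-4.2) = 0.0149956
8.72908 * 0.0149956 = 0.130898
1 + 0.130898 = 1.13090
N = 2442 / 1.13090 = 2159.34 ≈ 2159

2159


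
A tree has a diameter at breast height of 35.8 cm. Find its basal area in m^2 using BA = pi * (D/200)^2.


D/200 = 35.8/200 = 0.179 m
(D/200)^2 = 0.179^2 = 0.032041
BA = 3.141593 * 0.032041 = 0.100660 ≈ 0.1007 m^2

0.1007 m^2


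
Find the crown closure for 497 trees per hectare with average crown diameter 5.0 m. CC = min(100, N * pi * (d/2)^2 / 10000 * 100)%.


(d/2)^2 = (5.0/2)^2 = 2.5^2 = 6.25
Crown area = 3.141593 * 6.25 = 19.6350 m^2
N * area / 10000 * 100 = 497 * 19.6350 / 10000 * 100 = 97.5860
CC = min(100, 97.5860) = 97.5860 ≈ 97.6%

97.6%


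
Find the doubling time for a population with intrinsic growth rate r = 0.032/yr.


td = ln(2) / 0.032 = 0.693147 / 0.032 = 21.6608 ≈ 21.7 years

21.7 years


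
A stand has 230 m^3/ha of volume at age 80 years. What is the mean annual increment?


MAI = 230 / 80 = 2.8750 ≈ 2.88 m^3/ha/yr

2.88 m^3/ha/yr


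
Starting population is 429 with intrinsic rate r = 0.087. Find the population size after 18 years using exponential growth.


r*t = 0.087 * 18 = 1.566
exp(1.566) = 4.78746
N = 429 * 4.78746 = 2053.82 ≈ 2054

2054


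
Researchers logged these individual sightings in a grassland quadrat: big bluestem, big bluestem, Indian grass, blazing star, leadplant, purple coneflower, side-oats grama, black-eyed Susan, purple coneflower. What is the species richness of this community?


Total individuals logged = 9
Distinct species (count of individuals): big bluestem (2), Indian grass (1), blazing star (1), leadplant (1), purple coneflower (2), side-oats grama (1), black-eyed Susan (1)
Species richness = number of distinct species = 7

7


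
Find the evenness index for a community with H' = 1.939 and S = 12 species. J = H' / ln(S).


ln(12) = 2.48491
J = H' / ln(S) = 1.939 / 2.48491 = 0.780310 ≈ 0.7803

0.7803


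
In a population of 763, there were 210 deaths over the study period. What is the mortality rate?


Mortality rate = 210 / 763 = 0.275229 ≈ 0.2752

0.2752


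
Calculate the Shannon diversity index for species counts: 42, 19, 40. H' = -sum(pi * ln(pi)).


Total N = 42 + 19 + 40 = 101
Per-species terms:
  p = 42/101 = 0.415842; ln(p) = -0.877450; p*ln(p) = 0.415842 * (-0.877450) = -0.364881
  p = 19/101 = 0.188119; ln(p) = -1.670681; p*ln(p) = 0.188119 * (-1.670681) = -0.314287
  p = 40/101 = 0.396040; ln(p) = -0.926240; p*ln(p) = 0.396040 * (-0.926240) = -0.366828
sum(p*ln(p)) = (-0.364881) + (-0.314287) + (-0.366828) = -1.045996
H' = -(-1.045996) = 1.045996 ≈ 1.0460

1.0460


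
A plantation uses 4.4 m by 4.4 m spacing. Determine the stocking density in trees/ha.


N = 10000 / 4.4^2 = 10000 / 19.36 = 516.529 ≈ 517 trees/ha

517 trees/ha


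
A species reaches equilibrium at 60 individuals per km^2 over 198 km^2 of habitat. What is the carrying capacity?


K = 60 * 198 = 11880 individuals

11880 individuals


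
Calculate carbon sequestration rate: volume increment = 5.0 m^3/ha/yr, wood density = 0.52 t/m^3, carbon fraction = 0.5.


C = 5.0 * 0.52 * 0.5 = 1.30 t C/ha/yr

1.30 t C/ha/yr


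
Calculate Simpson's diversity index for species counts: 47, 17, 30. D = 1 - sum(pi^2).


Total N = 47 + 17 + 30 = 94
Per-species terms:
  p = 47/94 = 0.500000; p^2 = 0.500000^2 = 0.250000
  p = 17/94 = 0.180851; p^2 = 0.180851^2 = 0.032707
  p = 30/94 = 0.319149; p^2 = 0.319149^2 = 0.101856
sum(p^2) = 0.250000 + 0.032707 + 0.101856 = 0.384563
D = 1 - 0.384563 = 0.615437 ≈ 0.6154

0.6154


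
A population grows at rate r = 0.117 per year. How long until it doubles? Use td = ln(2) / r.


td = ln(2) / 0.117 = 0.693147 / 0.117 = 5.92433 ≈ 5.9 years

5.9 years


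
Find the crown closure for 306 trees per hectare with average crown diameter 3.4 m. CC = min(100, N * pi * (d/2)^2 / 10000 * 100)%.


(d/2)^2 = (3.4/2)^2 = 1.7^2 = 2.89
Crown area = 3.141593 * 2.89 = 9.07920 m^2
N * area / 10000 * 100 = 306 * 9.07920 / 10000 * 100 = 27.7824
CC = min(100, 27.7824) = 27.7824 ≈ 27.8%

27.8%


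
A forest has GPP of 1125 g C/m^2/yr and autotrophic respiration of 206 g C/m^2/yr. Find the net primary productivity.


NPP = GPP - Ra = 1125 - 206 = 919 g C/m^2/yr

919 g C/m^2/yr


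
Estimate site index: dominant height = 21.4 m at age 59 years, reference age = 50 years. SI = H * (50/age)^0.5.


50/59 = 0.847458
(0.847458)^0.5 = 0.920575
SI = 21.4 * 0.920575 = 19.7003 ≈ 19.7 m

19.7 m


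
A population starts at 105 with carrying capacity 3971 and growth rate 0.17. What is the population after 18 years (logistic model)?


(K - N0)/N0 = (3971 - 105)/105 = 3866/105 = 36.8190
r*t = 0.17 * 18 = 3.06; exp(-3.06) = 0.0468877
36.8190 * 0.0468877 = 1.72636
1 + 1.72636 = 2.72636
N = 3971 / 2.72636 = 1456.52 ≈ 1457

1457


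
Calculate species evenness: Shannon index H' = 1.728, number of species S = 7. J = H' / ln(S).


ln(7) = 1.94591
J = H' / ln(S) = 1.728 / 1.94591 = 0.888016 ≈ 0.8880

0.8880


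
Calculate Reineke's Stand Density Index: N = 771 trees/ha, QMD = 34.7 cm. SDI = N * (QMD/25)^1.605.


QMD/25 = 34.7/25 = 1.388
(1.388)^1.605 = exp(1.605 * ln(1.388)) = exp(1.605 * 0.327864) = exp(0.526222) = 1.69253
SDI = 771 * 1.69253 = 1304.94 ≈ 1305

1305
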